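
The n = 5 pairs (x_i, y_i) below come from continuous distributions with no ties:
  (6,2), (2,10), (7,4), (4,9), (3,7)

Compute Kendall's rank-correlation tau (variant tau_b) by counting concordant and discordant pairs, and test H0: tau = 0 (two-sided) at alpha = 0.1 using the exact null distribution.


Step 1: Enumerate the 10 unordered pairs (i,j) with i<j and classify each by sign(x_j-x_i) * sign(y_j-y_i).
  (1,2):dx=-4,dy=+8->D; (1,3):dx=+1,dy=+2->C; (1,4):dx=-2,dy=+7->D; (1,5):dx=-3,dy=+5->D
  (2,3):dx=+5,dy=-6->D; (2,4):dx=+2,dy=-1->D; (2,5):dx=+1,dy=-3->D; (3,4):dx=-3,dy=+5->D
  (3,5):dx=-4,dy=+3->D; (4,5):dx=-1,dy=-2->C
Step 2: C = 2, D = 8, total pairs = 10.
Step 3: tau = (C - D)/(n(n-1)/2) = (2 - 8)/10 = -0.600000.
Step 4: Exact two-sided p-value (enumerate n! = 120 permutations of y under H0): p = 0.233333.
Step 5: alpha = 0.1. fail to reject H0.

tau_b = -0.6000 (C=2, D=8), p = 0.233333, fail to reject H0.


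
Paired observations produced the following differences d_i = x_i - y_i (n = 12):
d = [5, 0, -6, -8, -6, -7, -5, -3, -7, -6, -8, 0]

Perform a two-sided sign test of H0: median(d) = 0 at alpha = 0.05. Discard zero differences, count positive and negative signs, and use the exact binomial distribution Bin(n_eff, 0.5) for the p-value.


Step 1: Discard zero differences. Original n = 12; n_eff = number of nonzero differences = 10.
Nonzero differences (with sign): +5, -6, -8, -6, -7, -5, -3, -7, -6, -8
Step 2: Count signs: positive = 1, negative = 9.
Step 3: Under H0: P(positive) = 0.5, so the number of positives S ~ Bin(10, 0.5).
Step 4: Two-sided exact p-value = sum of Bin(10,0.5) probabilities at or below the observed probability = 0.021484.
Step 5: alpha = 0.05. reject H0.

n_eff = 10, pos = 1, neg = 9, p = 0.021484, reject H0.


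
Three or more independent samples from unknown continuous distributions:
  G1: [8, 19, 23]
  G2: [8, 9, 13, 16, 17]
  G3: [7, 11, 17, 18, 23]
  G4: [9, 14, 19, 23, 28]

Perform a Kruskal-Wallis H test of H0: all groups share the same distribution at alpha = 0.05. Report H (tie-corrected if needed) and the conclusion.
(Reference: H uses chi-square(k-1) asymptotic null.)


Step 1: Combine all N = 18 observations and assign midranks.
sorted (value, group, rank): (7,G3,1), (8,G1,2.5), (8,G2,2.5), (9,G2,4.5), (9,G4,4.5), (11,G3,6), (13,G2,7), (14,G4,8), (16,G2,9), (17,G2,10.5), (17,G3,10.5), (18,G3,12), (19,G1,13.5), (19,G4,13.5), (23,G1,16), (23,G3,16), (23,G4,16), (28,G4,18)
Step 2: Sum ranks within each group.
R_1 = 32 (n_1 = 3)
R_2 = 33.5 (n_2 = 5)
R_3 = 45.5 (n_3 = 5)
R_4 = 60 (n_4 = 5)
Step 3: H = 12/(N(N+1)) * sum(R_i^2/n_i) - 3(N+1)
     = 12/(18*19) * (32^2/3 + 33.5^2/5 + 45.5^2/5 + 60^2/5) - 3*19
     = 0.035088 * 1699.83 - 57
     = 2.643275.
Step 4: Ties present; correction factor C = 1 - 48/(18^3 - 18) = 0.991744. Corrected H = 2.643275 / 0.991744 = 2.665279.
Step 5: Under H0, H ~ chi^2(3); p-value = 0.446160.
Step 6: alpha = 0.05. fail to reject H0.

H = 2.6653, df = 3, p = 0.446160, fail to reject H0.


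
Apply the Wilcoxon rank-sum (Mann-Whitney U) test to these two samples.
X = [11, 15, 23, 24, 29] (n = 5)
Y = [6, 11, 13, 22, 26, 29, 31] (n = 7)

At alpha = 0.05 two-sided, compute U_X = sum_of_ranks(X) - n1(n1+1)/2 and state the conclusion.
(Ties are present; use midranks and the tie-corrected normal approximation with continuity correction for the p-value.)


Step 1: Combine and sort all 12 observations; assign midranks.
sorted (value, group): (6,Y), (11,X), (11,Y), (13,Y), (15,X), (22,Y), (23,X), (24,X), (26,Y), (29,X), (29,Y), (31,Y)
ranks: 6->1, 11->2.5, 11->2.5, 13->4, 15->5, 22->6, 23->7, 24->8, 26->9, 29->10.5, 29->10.5, 31->12
Step 2: Rank sum for X: R1 = 2.5 + 5 + 7 + 8 + 10.5 = 33.
Step 3: U_X = R1 - n1(n1+1)/2 = 33 - 5*6/2 = 33 - 15 = 18.
       U_Y = n1*n2 - U_X = 35 - 18 = 17.
Step 4: Ties are present, so use the tie-corrected normal approximation (with continuity correction) for the p-value.
Step 5: p-value = 1.000000; compare to alpha = 0.05. fail to reject H0.

U_X = 18, p = 1.000000, fail to reject H0 at alpha = 0.05.


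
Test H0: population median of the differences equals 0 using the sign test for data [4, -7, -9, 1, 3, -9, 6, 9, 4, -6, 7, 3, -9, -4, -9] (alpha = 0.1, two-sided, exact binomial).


Step 1: Discard zero differences. Original n = 15; n_eff = number of nonzero differences = 15.
Nonzero differences (with sign): +4, -7, -9, +1, +3, -9, +6, +9, +4, -6, +7, +3, -9, -4, -9
Step 2: Count signs: positive = 8, negative = 7.
Step 3: Under H0: P(positive) = 0.5, so the number of positives S ~ Bin(15, 0.5).
Step 4: Two-sided exact p-value = sum of Bin(15,0.5) probabilities at or below the observed probability = 1.000000.
Step 5: alpha = 0.1. fail to reject H0.

n_eff = 15, pos = 8, neg = 7, p = 1.000000, fail to reject H0.


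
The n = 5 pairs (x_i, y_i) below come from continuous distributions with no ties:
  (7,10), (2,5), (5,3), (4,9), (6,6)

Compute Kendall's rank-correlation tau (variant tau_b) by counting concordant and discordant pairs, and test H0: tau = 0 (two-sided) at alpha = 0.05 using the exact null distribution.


Step 1: Enumerate the 10 unordered pairs (i,j) with i<j and classify each by sign(x_j-x_i) * sign(y_j-y_i).
  (1,2):dx=-5,dy=-5->C; (1,3):dx=-2,dy=-7->C; (1,4):dx=-3,dy=-1->C; (1,5):dx=-1,dy=-4->C
  (2,3):dx=+3,dy=-2->D; (2,4):dx=+2,dy=+4->C; (2,5):dx=+4,dy=+1->C; (3,4):dx=-1,dy=+6->D
  (3,5):dx=+1,dy=+3->C; (4,5):dx=+2,dy=-3->D
Step 2: C = 7, D = 3, total pairs = 10.
Step 3: tau = (C - D)/(n(n-1)/2) = (7 - 3)/10 = 0.400000.
Step 4: Exact two-sided p-value (enumerate n! = 120 permutations of y under H0): p = 0.483333.
Step 5: alpha = 0.05. fail to reject H0.

tau_b = 0.4000 (C=7, D=3), p = 0.483333, fail to reject H0.


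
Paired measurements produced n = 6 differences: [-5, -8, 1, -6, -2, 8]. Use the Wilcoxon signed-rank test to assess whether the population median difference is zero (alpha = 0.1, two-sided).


Step 1: Drop any zero differences (none here) and take |d_i|.
|d| = [5, 8, 1, 6, 2, 8]
Step 2: Midrank |d_i| (ties get averaged ranks).
ranks: |5|->3, |8|->5.5, |1|->1, |6|->4, |2|->2, |8|->5.5
Step 3: Attach original signs; sum ranks with positive sign and with negative sign.
W+ = 1 + 5.5 = 6.5
W- = 3 + 5.5 + 4 + 2 = 14.5
(Check: W+ + W- = 21 should equal n(n+1)/2 = 21.)
Step 4: Test statistic W = min(W+, W-) = 6.5.
Step 5: Ties in |d|, so use the tie-corrected normal approximation.
        E[W] = n(n+1)/4 = 6*7/4 = 10.5.
        Tie groups: |d|=8 (t=2); sum(t^3 - t) = 6.
        Var[W] = n(n+1)(2n+1)/24 - sum(t^3-t)/48 = 546/24 - 6/48 = 22.625.
        z = (W - E[W]) / sqrt(Var[W]) = (6.5 - 10.5) / 4.7566 = -0.8409.
        Two-sided p = 2*Phi(z) = 0.400381.
Step 6: alpha = 0.1. fail to reject H0.

W+ = 6.5, W- = 14.5, W = min = 6.5, p = 0.400381, fail to reject H0.


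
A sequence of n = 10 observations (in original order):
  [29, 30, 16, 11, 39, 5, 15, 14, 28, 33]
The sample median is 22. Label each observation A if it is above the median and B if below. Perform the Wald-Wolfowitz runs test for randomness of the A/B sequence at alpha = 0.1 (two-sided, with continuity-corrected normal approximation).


Step 1: Compute median = 22; label A = above, B = below.
Labels in order: AABBABBBAA  (n_A = 5, n_B = 5)
Step 2: Count runs R = 5.
Step 3: Under H0 (random ordering), E[R] = 2*n_A*n_B/(n_A+n_B) + 1 = 2*5*5/10 + 1 = 6.0000.
        Var[R] = 2*n_A*n_B*(2*n_A*n_B - n_A - n_B) / ((n_A+n_B)^2 * (n_A+n_B-1)) = 2000/900 = 2.2222.
        SD[R] = 1.4907.
Step 4: Continuity-corrected z = (R + 0.5 - E[R]) / SD[R] = (5 + 0.5 - 6.0000) / 1.4907 = -0.3354.
Step 5: Two-sided p-value via normal approximation = 2*(1 - Phi(|z|)) = 0.737316.
Step 6: alpha = 0.1. fail to reject H0.

R = 5, z = -0.3354, p = 0.737316, fail to reject H0.


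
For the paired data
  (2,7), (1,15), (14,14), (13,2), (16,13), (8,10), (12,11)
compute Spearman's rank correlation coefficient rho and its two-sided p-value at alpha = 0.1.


Step 1: Rank x and y separately (midranks; no ties here).
rank(x): 2->2, 1->1, 14->6, 13->5, 16->7, 8->3, 12->4
rank(y): 7->2, 15->7, 14->6, 2->1, 13->5, 10->3, 11->4
Step 2: d_i = R_x(i) - R_y(i); compute d_i^2.
  (2-2)^2=0, (1-7)^2=36, (6-6)^2=0, (5-1)^2=16, (7-5)^2=4, (3-3)^2=0, (4-4)^2=0
sum(d^2) = 56.
Step 3: rho = 1 - 6*56 / (7*(7^2 - 1)) = 1 - 336/336 = 0.000000.
Step 4: Under H0, t = rho * sqrt((n-2)/(1-rho^2)) = 0.0000 ~ t(5).
Step 5: Two-sided p-value from the t-distribution with 5 df = 1.000000.
Step 6: alpha = 0.1. fail to reject H0.

rho = 0.0000, p = 1.000000, fail to reject H0 at alpha = 0.1.


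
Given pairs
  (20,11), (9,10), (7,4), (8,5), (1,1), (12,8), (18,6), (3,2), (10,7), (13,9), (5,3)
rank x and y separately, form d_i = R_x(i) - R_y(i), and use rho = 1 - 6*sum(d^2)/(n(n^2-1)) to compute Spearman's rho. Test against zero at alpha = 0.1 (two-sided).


Step 1: Rank x and y separately (midranks; no ties here).
rank(x): 20->11, 9->6, 7->4, 8->5, 1->1, 12->8, 18->10, 3->2, 10->7, 13->9, 5->3
rank(y): 11->11, 10->10, 4->4, 5->5, 1->1, 8->8, 6->6, 2->2, 7->7, 9->9, 3->3
Step 2: d_i = R_x(i) - R_y(i); compute d_i^2.
  (11-11)^2=0, (6-10)^2=16, (4-4)^2=0, (5-5)^2=0, (1-1)^2=0, (8-8)^2=0, (10-6)^2=16, (2-2)^2=0, (7-7)^2=0, (9-9)^2=0, (3-3)^2=0
sum(d^2) = 32.
Step 3: rho = 1 - 6*32 / (11*(11^2 - 1)) = 1 - 192/1320 = 0.854545.
Step 4: Under H0, t = rho * sqrt((n-2)/(1-rho^2)) = 4.9360 ~ t(9).
Step 5: Two-sided p-value from the t-distribution with 9 df = 0.000807.
Step 6: alpha = 0.1. reject H0.

rho = 0.8545, p = 0.000807, reject H0 at alpha = 0.1.


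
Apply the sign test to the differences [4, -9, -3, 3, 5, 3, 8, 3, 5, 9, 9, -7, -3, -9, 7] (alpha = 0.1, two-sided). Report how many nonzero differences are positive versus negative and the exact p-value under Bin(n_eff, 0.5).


Step 1: Discard zero differences. Original n = 15; n_eff = number of nonzero differences = 15.
Nonzero differences (with sign): +4, -9, -3, +3, +5, +3, +8, +3, +5, +9, +9, -7, -3, -9, +7
Step 2: Count signs: positive = 10, negative = 5.
Step 3: Under H0: P(positive) = 0.5, so the number of positives S ~ Bin(15, 0.5).
Step 4: Two-sided exact p-value = sum of Bin(15,0.5) probabilities at or below the observed probability = 0.301758.
Step 5: alpha = 0.1. fail to reject H0.

n_eff = 15, pos = 10, neg = 5, p = 0.301758, fail to reject H0.


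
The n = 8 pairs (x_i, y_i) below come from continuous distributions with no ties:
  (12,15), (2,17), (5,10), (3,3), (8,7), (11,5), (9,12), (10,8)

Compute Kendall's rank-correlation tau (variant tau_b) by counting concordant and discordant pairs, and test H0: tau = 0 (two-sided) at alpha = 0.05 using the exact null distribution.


Step 1: Enumerate the 28 unordered pairs (i,j) with i<j and classify each by sign(x_j-x_i) * sign(y_j-y_i).
  (1,2):dx=-10,dy=+2->D; (1,3):dx=-7,dy=-5->C; (1,4):dx=-9,dy=-12->C; (1,5):dx=-4,dy=-8->C
  (1,6):dx=-1,dy=-10->C; (1,7):dx=-3,dy=-3->C; (1,8):dx=-2,dy=-7->C; (2,3):dx=+3,dy=-7->D
  (2,4):dx=+1,dy=-14->D; (2,5):dx=+6,dy=-10->D; (2,6):dx=+9,dy=-12->D; (2,7):dx=+7,dy=-5->D
  (2,8):dx=+8,dy=-9->D; (3,4):dx=-2,dy=-7->C; (3,5):dx=+3,dy=-3->D; (3,6):dx=+6,dy=-5->D
  (3,7):dx=+4,dy=+2->C; (3,8):dx=+5,dy=-2->D; (4,5):dx=+5,dy=+4->C; (4,6):dx=+8,dy=+2->C
  (4,7):dx=+6,dy=+9->C; (4,8):dx=+7,dy=+5->C; (5,6):dx=+3,dy=-2->D; (5,7):dx=+1,dy=+5->C
  (5,8):dx=+2,dy=+1->C; (6,7):dx=-2,dy=+7->D; (6,8):dx=-1,dy=+3->D; (7,8):dx=+1,dy=-4->D
Step 2: C = 14, D = 14, total pairs = 28.
Step 3: tau = (C - D)/(n(n-1)/2) = (14 - 14)/28 = 0.000000.
Step 4: Exact two-sided p-value (enumerate n! = 40320 permutations of y under H0): p = 1.000000.
Step 5: alpha = 0.05. fail to reject H0.

tau_b = 0.0000 (C=14, D=14), p = 1.000000, fail to reject H0.


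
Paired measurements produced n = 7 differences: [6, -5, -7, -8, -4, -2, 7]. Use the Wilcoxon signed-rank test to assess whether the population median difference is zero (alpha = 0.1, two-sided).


Step 1: Drop any zero differences (none here) and take |d_i|.
|d| = [6, 5, 7, 8, 4, 2, 7]
Step 2: Midrank |d_i| (ties get averaged ranks).
ranks: |6|->4, |5|->3, |7|->5.5, |8|->7, |4|->2, |2|->1, |7|->5.5
Step 3: Attach original signs; sum ranks with positive sign and with negative sign.
W+ = 4 + 5.5 = 9.5
W- = 3 + 5.5 + 7 + 2 + 1 = 18.5
(Check: W+ + W- = 28 should equal n(n+1)/2 = 28.)
Step 4: Test statistic W = min(W+, W-) = 9.5.
Step 5: Ties in |d|, so use the tie-corrected normal approximation.
        E[W] = n(n+1)/4 = 7*8/4 = 14.
        Tie groups: |d|=7 (t=2); sum(t^3 - t) = 6.
        Var[W] = n(n+1)(2n+1)/24 - sum(t^3-t)/48 = 840/24 - 6/48 = 34.875.
        z = (W - E[W]) / sqrt(Var[W]) = (9.5 - 14) / 5.9055 = -0.7620.
        Two-sided p = 2*Phi(z) = 0.446060.
Step 6: alpha = 0.1. fail to reject H0.

W+ = 9.5, W- = 18.5, W = min = 9.5, p = 0.446060, fail to reject H0.


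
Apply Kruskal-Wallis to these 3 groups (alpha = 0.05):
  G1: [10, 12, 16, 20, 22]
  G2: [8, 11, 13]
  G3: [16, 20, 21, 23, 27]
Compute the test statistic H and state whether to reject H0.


Step 1: Combine all N = 13 observations and assign midranks.
sorted (value, group, rank): (8,G2,1), (10,G1,2), (11,G2,3), (12,G1,4), (13,G2,5), (16,G1,6.5), (16,G3,6.5), (20,G1,8.5), (20,G3,8.5), (21,G3,10), (22,G1,11), (23,G3,12), (27,G3,13)
Step 2: Sum ranks within each group.
R_1 = 32 (n_1 = 5)
R_2 = 9 (n_2 = 3)
R_3 = 50 (n_3 = 5)
Step 3: H = 12/(N(N+1)) * sum(R_i^2/n_i) - 3(N+1)
     = 12/(13*14) * (32^2/5 + 9^2/3 + 50^2/5) - 3*14
     = 0.065934 * 731.8 - 42
     = 6.250549.
Step 4: Ties present; correction factor C = 1 - 12/(13^3 - 13) = 0.994505. Corrected H = 6.250549 / 0.994505 = 6.285083.
Step 5: Under H0, H ~ chi^2(2); p-value = 0.043173.
Step 6: alpha = 0.05. reject H0.

H = 6.2851, df = 2, p = 0.043173, reject H0.


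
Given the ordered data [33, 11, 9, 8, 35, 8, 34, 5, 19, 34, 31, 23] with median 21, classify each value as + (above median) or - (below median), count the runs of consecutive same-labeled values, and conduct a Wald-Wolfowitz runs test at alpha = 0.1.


Step 1: Compute median = 21; label A = above, B = below.
Labels in order: ABBBABABBAAA  (n_A = 6, n_B = 6)
Step 2: Count runs R = 7.
Step 3: Under H0 (random ordering), E[R] = 2*n_A*n_B/(n_A+n_B) + 1 = 2*6*6/12 + 1 = 7.0000.
        Var[R] = 2*n_A*n_B*(2*n_A*n_B - n_A - n_B) / ((n_A+n_B)^2 * (n_A+n_B-1)) = 4320/1584 = 2.7273.
        SD[R] = 1.6514.
Step 4: R = E[R], so z = 0 with no continuity correction.
Step 5: Two-sided p-value via normal approximation = 2*(1 - Phi(|z|)) = 1.000000.
Step 6: alpha = 0.1. fail to reject H0.

R = 7, z = 0.0000, p = 1.000000, fail to reject H0.


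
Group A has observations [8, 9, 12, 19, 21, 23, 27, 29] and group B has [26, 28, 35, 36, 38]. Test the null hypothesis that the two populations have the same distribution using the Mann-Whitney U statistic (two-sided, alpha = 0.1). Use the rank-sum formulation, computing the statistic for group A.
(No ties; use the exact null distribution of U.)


Step 1: Combine and sort all 13 observations; assign midranks.
sorted (value, group): (8,X), (9,X), (12,X), (19,X), (21,X), (23,X), (26,Y), (27,X), (28,Y), (29,X), (35,Y), (36,Y), (38,Y)
ranks: 8->1, 9->2, 12->3, 19->4, 21->5, 23->6, 26->7, 27->8, 28->9, 29->10, 35->11, 36->12, 38->13
Step 2: Rank sum for X: R1 = 1 + 2 + 3 + 4 + 5 + 6 + 8 + 10 = 39.
Step 3: U_X = R1 - n1(n1+1)/2 = 39 - 8*9/2 = 39 - 36 = 3.
       U_Y = n1*n2 - U_X = 40 - 3 = 37.
Step 4: No ties, so the exact null distribution of U (based on enumerating the C(13,8) = 1287 equally likely rank assignments) gives the two-sided p-value.
Step 5: p-value = 0.010878; compare to alpha = 0.1. reject H0.

U_X = 3, p = 0.010878, reject H0 at alpha = 0.1.


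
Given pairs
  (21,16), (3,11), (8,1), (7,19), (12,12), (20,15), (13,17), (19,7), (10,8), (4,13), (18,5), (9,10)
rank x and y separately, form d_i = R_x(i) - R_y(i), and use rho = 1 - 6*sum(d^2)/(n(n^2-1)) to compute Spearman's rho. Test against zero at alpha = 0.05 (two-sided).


Step 1: Rank x and y separately (midranks; no ties here).
rank(x): 21->12, 3->1, 8->4, 7->3, 12->7, 20->11, 13->8, 19->10, 10->6, 4->2, 18->9, 9->5
rank(y): 16->10, 11->6, 1->1, 19->12, 12->7, 15->9, 17->11, 7->3, 8->4, 13->8, 5->2, 10->5
Step 2: d_i = R_x(i) - R_y(i); compute d_i^2.
  (12-10)^2=4, (1-6)^2=25, (4-1)^2=9, (3-12)^2=81, (7-7)^2=0, (11-9)^2=4, (8-11)^2=9, (10-3)^2=49, (6-4)^2=4, (2-8)^2=36, (9-2)^2=49, (5-5)^2=0
sum(d^2) = 270.
Step 3: rho = 1 - 6*270 / (12*(12^2 - 1)) = 1 - 1620/1716 = 0.055944.
Step 4: Under H0, t = rho * sqrt((n-2)/(1-rho^2)) = 0.1772 ~ t(10).
Step 5: Two-sided p-value from the t-distribution with 10 df = 0.862898.
Step 6: alpha = 0.05. fail to reject H0.

rho = 0.0559, p = 0.862898, fail to reject H0 at alpha = 0.05.


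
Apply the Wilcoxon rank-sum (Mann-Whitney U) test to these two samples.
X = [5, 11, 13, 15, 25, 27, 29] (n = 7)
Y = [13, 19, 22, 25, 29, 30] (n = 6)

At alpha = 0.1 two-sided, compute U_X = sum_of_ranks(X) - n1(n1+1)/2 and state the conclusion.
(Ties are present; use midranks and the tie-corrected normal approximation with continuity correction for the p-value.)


Step 1: Combine and sort all 13 observations; assign midranks.
sorted (value, group): (5,X), (11,X), (13,X), (13,Y), (15,X), (19,Y), (22,Y), (25,X), (25,Y), (27,X), (29,X), (29,Y), (30,Y)
ranks: 5->1, 11->2, 13->3.5, 13->3.5, 15->5, 19->6, 22->7, 25->8.5, 25->8.5, 27->10, 29->11.5, 29->11.5, 30->13
Step 2: Rank sum for X: R1 = 1 + 2 + 3.5 + 5 + 8.5 + 10 + 11.5 = 41.5.
Step 3: U_X = R1 - n1(n1+1)/2 = 41.5 - 7*8/2 = 41.5 - 28 = 13.5.
       U_Y = n1*n2 - U_X = 42 - 13.5 = 28.5.
Step 4: Ties are present, so use the tie-corrected normal approximation (with continuity correction) for the p-value.
Step 5: p-value = 0.315308; compare to alpha = 0.1. fail to reject H0.

U_X = 13.5, p = 0.315308, fail to reject H0 at alpha = 0.1.


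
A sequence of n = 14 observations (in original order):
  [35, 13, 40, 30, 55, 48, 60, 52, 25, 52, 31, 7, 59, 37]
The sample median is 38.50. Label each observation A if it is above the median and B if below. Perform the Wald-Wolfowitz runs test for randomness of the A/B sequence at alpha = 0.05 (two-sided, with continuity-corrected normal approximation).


Step 1: Compute median = 38.50; label A = above, B = below.
Labels in order: BBABAAAABABBAB  (n_A = 7, n_B = 7)
Step 2: Count runs R = 9.
Step 3: Under H0 (random ordering), E[R] = 2*n_A*n_B/(n_A+n_B) + 1 = 2*7*7/14 + 1 = 8.0000.
        Var[R] = 2*n_A*n_B*(2*n_A*n_B - n_A - n_B) / ((n_A+n_B)^2 * (n_A+n_B-1)) = 8232/2548 = 3.2308.
        SD[R] = 1.7974.
Step 4: Continuity-corrected z = (R - 0.5 - E[R]) / SD[R] = (9 - 0.5 - 8.0000) / 1.7974 = 0.2782.
Step 5: Two-sided p-value via normal approximation = 2*(1 - Phi(|z|)) = 0.780879.
Step 6: alpha = 0.05. fail to reject H0.

R = 9, z = 0.2782, p = 0.780879, fail to reject H0.


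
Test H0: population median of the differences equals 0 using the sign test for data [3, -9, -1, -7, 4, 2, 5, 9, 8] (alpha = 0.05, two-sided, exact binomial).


Step 1: Discard zero differences. Original n = 9; n_eff = number of nonzero differences = 9.
Nonzero differences (with sign): +3, -9, -1, -7, +4, +2, +5, +9, +8
Step 2: Count signs: positive = 6, negative = 3.
Step 3: Under H0: P(positive) = 0.5, so the number of positives S ~ Bin(9, 0.5).
Step 4: Two-sided exact p-value = sum of Bin(9,0.5) probabilities at or below the observed probability = 0.507812.
Step 5: alpha = 0.05. fail to reject H0.

n_eff = 9, pos = 6, neg = 3, p = 0.507812, fail to reject H0.


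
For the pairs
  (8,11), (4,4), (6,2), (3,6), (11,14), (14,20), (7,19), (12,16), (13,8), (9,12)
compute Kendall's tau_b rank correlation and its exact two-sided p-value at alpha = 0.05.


Step 1: Enumerate the 45 unordered pairs (i,j) with i<j and classify each by sign(x_j-x_i) * sign(y_j-y_i).
  (1,2):dx=-4,dy=-7->C; (1,3):dx=-2,dy=-9->C; (1,4):dx=-5,dy=-5->C; (1,5):dx=+3,dy=+3->C
  (1,6):dx=+6,dy=+9->C; (1,7):dx=-1,dy=+8->D; (1,8):dx=+4,dy=+5->C; (1,9):dx=+5,dy=-3->D
  (1,10):dx=+1,dy=+1->C; (2,3):dx=+2,dy=-2->D; (2,4):dx=-1,dy=+2->D; (2,5):dx=+7,dy=+10->C
  (2,6):dx=+10,dy=+16->C; (2,7):dx=+3,dy=+15->C; (2,8):dx=+8,dy=+12->C; (2,9):dx=+9,dy=+4->C
  (2,10):dx=+5,dy=+8->C; (3,4):dx=-3,dy=+4->D; (3,5):dx=+5,dy=+12->C; (3,6):dx=+8,dy=+18->C
  (3,7):dx=+1,dy=+17->C; (3,8):dx=+6,dy=+14->C; (3,9):dx=+7,dy=+6->C; (3,10):dx=+3,dy=+10->C
  (4,5):dx=+8,dy=+8->C; (4,6):dx=+11,dy=+14->C; (4,7):dx=+4,dy=+13->C; (4,8):dx=+9,dy=+10->C
  (4,9):dx=+10,dy=+2->C; (4,10):dx=+6,dy=+6->C; (5,6):dx=+3,dy=+6->C; (5,7):dx=-4,dy=+5->D
  (5,8):dx=+1,dy=+2->C; (5,9):dx=+2,dy=-6->D; (5,10):dx=-2,dy=-2->C; (6,7):dx=-7,dy=-1->C
  (6,8):dx=-2,dy=-4->C; (6,9):dx=-1,dy=-12->C; (6,10):dx=-5,dy=-8->C; (7,8):dx=+5,dy=-3->D
  (7,9):dx=+6,dy=-11->D; (7,10):dx=+2,dy=-7->D; (8,9):dx=+1,dy=-8->D; (8,10):dx=-3,dy=-4->C
  (9,10):dx=-4,dy=+4->D
Step 2: C = 33, D = 12, total pairs = 45.
Step 3: tau = (C - D)/(n(n-1)/2) = (33 - 12)/45 = 0.466667.
Step 4: Exact two-sided p-value (enumerate n! = 3628800 permutations of y under H0): p = 0.072550.
Step 5: alpha = 0.05. fail to reject H0.

tau_b = 0.4667 (C=33, D=12), p = 0.072550, fail to reject H0.


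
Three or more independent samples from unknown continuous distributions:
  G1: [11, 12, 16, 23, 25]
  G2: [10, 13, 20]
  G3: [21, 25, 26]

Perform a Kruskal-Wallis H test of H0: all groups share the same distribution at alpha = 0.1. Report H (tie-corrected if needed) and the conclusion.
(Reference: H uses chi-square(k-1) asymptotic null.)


Step 1: Combine all N = 11 observations and assign midranks.
sorted (value, group, rank): (10,G2,1), (11,G1,2), (12,G1,3), (13,G2,4), (16,G1,5), (20,G2,6), (21,G3,7), (23,G1,8), (25,G1,9.5), (25,G3,9.5), (26,G3,11)
Step 2: Sum ranks within each group.
R_1 = 27.5 (n_1 = 5)
R_2 = 11 (n_2 = 3)
R_3 = 27.5 (n_3 = 3)
Step 3: H = 12/(N(N+1)) * sum(R_i^2/n_i) - 3(N+1)
     = 12/(11*12) * (27.5^2/5 + 11^2/3 + 27.5^2/3) - 3*12
     = 0.090909 * 443.667 - 36
     = 4.333333.
Step 4: Ties present; correction factor C = 1 - 6/(11^3 - 11) = 0.995455. Corrected H = 4.333333 / 0.995455 = 4.353120.
Step 5: Under H0, H ~ chi^2(2); p-value = 0.113431.
Step 6: alpha = 0.1. fail to reject H0.

H = 4.3531, df = 2, p = 0.113431, fail to reject H0.


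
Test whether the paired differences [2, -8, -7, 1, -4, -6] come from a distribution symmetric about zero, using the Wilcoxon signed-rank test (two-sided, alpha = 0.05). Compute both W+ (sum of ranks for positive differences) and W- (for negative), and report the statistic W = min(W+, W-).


Step 1: Drop any zero differences (none here) and take |d_i|.
|d| = [2, 8, 7, 1, 4, 6]
Step 2: Midrank |d_i| (ties get averaged ranks).
ranks: |2|->2, |8|->6, |7|->5, |1|->1, |4|->3, |6|->4
Step 3: Attach original signs; sum ranks with positive sign and with negative sign.
W+ = 2 + 1 = 3
W- = 6 + 5 + 3 + 4 = 18
(Check: W+ + W- = 21 should equal n(n+1)/2 = 21.)
Step 4: Test statistic W = min(W+, W-) = 3.
Step 5: No ties, so the exact null distribution over the 2^6 = 64 sign assignments gives the two-sided p-value = 0.156250.
Step 6: alpha = 0.05. fail to reject H0.

W+ = 3, W- = 18, W = min = 3, p = 0.156250, fail to reject H0.


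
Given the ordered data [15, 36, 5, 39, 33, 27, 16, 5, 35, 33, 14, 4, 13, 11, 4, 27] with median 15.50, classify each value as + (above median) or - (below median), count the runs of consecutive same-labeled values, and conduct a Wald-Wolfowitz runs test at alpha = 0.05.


Step 1: Compute median = 15.50; label A = above, B = below.
Labels in order: BABAAAABAABBBBBA  (n_A = 8, n_B = 8)
Step 2: Count runs R = 8.
Step 3: Under H0 (random ordering), E[R] = 2*n_A*n_B/(n_A+n_B) + 1 = 2*8*8/16 + 1 = 9.0000.
        Var[R] = 2*n_A*n_B*(2*n_A*n_B - n_A - n_B) / ((n_A+n_B)^2 * (n_A+n_B-1)) = 14336/3840 = 3.7333.
        SD[R] = 1.9322.
Step 4: Continuity-corrected z = (R + 0.5 - E[R]) / SD[R] = (8 + 0.5 - 9.0000) / 1.9322 = -0.2588.
Step 5: Two-sided p-value via normal approximation = 2*(1 - Phi(|z|)) = 0.795809.
Step 6: alpha = 0.05. fail to reject H0.

R = 8, z = -0.2588, p = 0.795809, fail to reject H0.


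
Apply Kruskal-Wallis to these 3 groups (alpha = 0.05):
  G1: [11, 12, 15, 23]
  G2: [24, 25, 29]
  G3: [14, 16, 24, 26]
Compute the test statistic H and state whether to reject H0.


Step 1: Combine all N = 11 observations and assign midranks.
sorted (value, group, rank): (11,G1,1), (12,G1,2), (14,G3,3), (15,G1,4), (16,G3,5), (23,G1,6), (24,G2,7.5), (24,G3,7.5), (25,G2,9), (26,G3,10), (29,G2,11)
Step 2: Sum ranks within each group.
R_1 = 13 (n_1 = 4)
R_2 = 27.5 (n_2 = 3)
R_3 = 25.5 (n_3 = 4)
Step 3: H = 12/(N(N+1)) * sum(R_i^2/n_i) - 3(N+1)
     = 12/(11*12) * (13^2/4 + 27.5^2/3 + 25.5^2/4) - 3*12
     = 0.090909 * 456.896 - 36
     = 5.535985.
Step 4: Ties present; correction factor C = 1 - 6/(11^3 - 11) = 0.995455. Corrected H = 5.535985 / 0.995455 = 5.561263.
Step 5: Under H0, H ~ chi^2(2); p-value = 0.061999.
Step 6: alpha = 0.05. fail to reject H0.

H = 5.5613, df = 2, p = 0.061999, fail to reject H0.


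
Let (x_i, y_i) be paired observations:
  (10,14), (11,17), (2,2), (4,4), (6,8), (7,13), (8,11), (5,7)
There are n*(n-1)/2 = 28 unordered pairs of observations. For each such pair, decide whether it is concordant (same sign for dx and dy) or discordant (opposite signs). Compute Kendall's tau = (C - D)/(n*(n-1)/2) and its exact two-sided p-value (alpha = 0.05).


Step 1: Enumerate the 28 unordered pairs (i,j) with i<j and classify each by sign(x_j-x_i) * sign(y_j-y_i).
  (1,2):dx=+1,dy=+3->C; (1,3):dx=-8,dy=-12->C; (1,4):dx=-6,dy=-10->C; (1,5):dx=-4,dy=-6->C
  (1,6):dx=-3,dy=-1->C; (1,7):dx=-2,dy=-3->C; (1,8):dx=-5,dy=-7->C; (2,3):dx=-9,dy=-15->C
  (2,4):dx=-7,dy=-13->C; (2,5):dx=-5,dy=-9->C; (2,6):dx=-4,dy=-4->C; (2,7):dx=-3,dy=-6->C
  (2,8):dx=-6,dy=-10->C; (3,4):dx=+2,dy=+2->C; (3,5):dx=+4,dy=+6->C; (3,6):dx=+5,dy=+11->C
  (3,7):dx=+6,dy=+9->C; (3,8):dx=+3,dy=+5->C; (4,5):dx=+2,dy=+4->C; (4,6):dx=+3,dy=+9->C
  (4,7):dx=+4,dy=+7->C; (4,8):dx=+1,dy=+3->C; (5,6):dx=+1,dy=+5->C; (5,7):dx=+2,dy=+3->C
  (5,8):dx=-1,dy=-1->C; (6,7):dx=+1,dy=-2->D; (6,8):dx=-2,dy=-6->C; (7,8):dx=-3,dy=-4->C
Step 2: C = 27, D = 1, total pairs = 28.
Step 3: tau = (C - D)/(n(n-1)/2) = (27 - 1)/28 = 0.928571.
Step 4: Exact two-sided p-value (enumerate n! = 40320 permutations of y under H0): p = 0.000397.
Step 5: alpha = 0.05. reject H0.

tau_b = 0.9286 (C=27, D=1), p = 0.000397, reject H0.


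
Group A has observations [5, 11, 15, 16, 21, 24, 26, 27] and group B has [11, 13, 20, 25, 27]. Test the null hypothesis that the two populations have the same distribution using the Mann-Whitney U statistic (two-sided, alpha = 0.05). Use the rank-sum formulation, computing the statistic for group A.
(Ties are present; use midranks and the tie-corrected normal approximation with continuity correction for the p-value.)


Step 1: Combine and sort all 13 observations; assign midranks.
sorted (value, group): (5,X), (11,X), (11,Y), (13,Y), (15,X), (16,X), (20,Y), (21,X), (24,X), (25,Y), (26,X), (27,X), (27,Y)
ranks: 5->1, 11->2.5, 11->2.5, 13->4, 15->5, 16->6, 20->7, 21->8, 24->9, 25->10, 26->11, 27->12.5, 27->12.5
Step 2: Rank sum for X: R1 = 1 + 2.5 + 5 + 6 + 8 + 9 + 11 + 12.5 = 55.
Step 3: U_X = R1 - n1(n1+1)/2 = 55 - 8*9/2 = 55 - 36 = 19.
       U_Y = n1*n2 - U_X = 40 - 19 = 21.
Step 4: Ties are present, so use the tie-corrected normal approximation (with continuity correction) for the p-value.
Step 5: p-value = 0.941492; compare to alpha = 0.05. fail to reject H0.

U_X = 19, p = 0.941492, fail to reject H0 at alpha = 0.05.


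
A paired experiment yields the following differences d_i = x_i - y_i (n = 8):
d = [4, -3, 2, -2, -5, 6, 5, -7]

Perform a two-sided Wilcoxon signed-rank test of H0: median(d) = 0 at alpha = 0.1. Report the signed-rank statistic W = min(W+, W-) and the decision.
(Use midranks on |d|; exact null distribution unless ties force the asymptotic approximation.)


Step 1: Drop any zero differences (none here) and take |d_i|.
|d| = [4, 3, 2, 2, 5, 6, 5, 7]
Step 2: Midrank |d_i| (ties get averaged ranks).
ranks: |4|->4, |3|->3, |2|->1.5, |2|->1.5, |5|->5.5, |6|->7, |5|->5.5, |7|->8
Step 3: Attach original signs; sum ranks with positive sign and with negative sign.
W+ = 4 + 1.5 + 7 + 5.5 = 18
W- = 3 + 1.5 + 5.5 + 8 = 18
(Check: W+ + W- = 36 should equal n(n+1)/2 = 36.)
Step 4: Test statistic W = min(W+, W-) = 18.
Step 5: Ties in |d|, so use the tie-corrected normal approximation.
        E[W] = n(n+1)/4 = 8*9/4 = 18.
        Tie groups: |d|=2 (t=2), |d|=5 (t=2); sum(t^3 - t) = 12.
        Var[W] = n(n+1)(2n+1)/24 - sum(t^3-t)/48 = 1224/24 - 12/48 = 50.75.
        z = (W - E[W]) / sqrt(Var[W]) = (18 - 18) / 7.1239 = 0.0000.
        Two-sided p = 2*Phi(z) = 1.000000.
Step 6: alpha = 0.1. fail to reject H0.

W+ = 18, W- = 18, W = min = 18, p = 1.000000, fail to reject H0.


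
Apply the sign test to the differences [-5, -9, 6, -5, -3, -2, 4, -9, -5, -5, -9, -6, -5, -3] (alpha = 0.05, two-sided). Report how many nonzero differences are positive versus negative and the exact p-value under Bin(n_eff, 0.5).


Step 1: Discard zero differences. Original n = 14; n_eff = number of nonzero differences = 14.
Nonzero differences (with sign): -5, -9, +6, -5, -3, -2, +4, -9, -5, -5, -9, -6, -5, -3
Step 2: Count signs: positive = 2, negative = 12.
Step 3: Under H0: P(positive) = 0.5, so the number of positives S ~ Bin(14, 0.5).
Step 4: Two-sided exact p-value = sum of Bin(14,0.5) probabilities at or below the observed probability = 0.012939.
Step 5: alpha = 0.05. reject H0.

n_eff = 14, pos = 2, neg = 12, p = 0.012939, reject H0.


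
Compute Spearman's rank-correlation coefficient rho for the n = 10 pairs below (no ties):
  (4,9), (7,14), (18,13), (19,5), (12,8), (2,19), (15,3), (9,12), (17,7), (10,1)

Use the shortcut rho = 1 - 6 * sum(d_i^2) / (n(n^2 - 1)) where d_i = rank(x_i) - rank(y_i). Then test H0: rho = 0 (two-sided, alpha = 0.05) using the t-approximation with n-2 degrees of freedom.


Step 1: Rank x and y separately (midranks; no ties here).
rank(x): 4->2, 7->3, 18->9, 19->10, 12->6, 2->1, 15->7, 9->4, 17->8, 10->5
rank(y): 9->6, 14->9, 13->8, 5->3, 8->5, 19->10, 3->2, 12->7, 7->4, 1->1
Step 2: d_i = R_x(i) - R_y(i); compute d_i^2.
  (2-6)^2=16, (3-9)^2=36, (9-8)^2=1, (10-3)^2=49, (6-5)^2=1, (1-10)^2=81, (7-2)^2=25, (4-7)^2=9, (8-4)^2=16, (5-1)^2=16
sum(d^2) = 250.
Step 3: rho = 1 - 6*250 / (10*(10^2 - 1)) = 1 - 1500/990 = -0.515152.
Step 4: Under H0, t = rho * sqrt((n-2)/(1-rho^2)) = -1.7000 ~ t(8).
Step 5: Two-sided p-value from the t-distribution with 8 df = 0.127553.
Step 6: alpha = 0.05. fail to reject H0.

rho = -0.5152, p = 0.127553, fail to reject H0 at alpha = 0.05.


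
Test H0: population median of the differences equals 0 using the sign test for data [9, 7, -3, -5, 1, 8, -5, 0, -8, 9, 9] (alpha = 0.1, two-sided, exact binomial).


Step 1: Discard zero differences. Original n = 11; n_eff = number of nonzero differences = 10.
Nonzero differences (with sign): +9, +7, -3, -5, +1, +8, -5, -8, +9, +9
Step 2: Count signs: positive = 6, negative = 4.
Step 3: Under H0: P(positive) = 0.5, so the number of positives S ~ Bin(10, 0.5).
Step 4: Two-sided exact p-value = sum of Bin(10,0.5) probabilities at or below the observed probability = 0.753906.
Step 5: alpha = 0.1. fail to reject H0.

n_eff = 10, pos = 6, neg = 4, p = 0.753906, fail to reject H0.


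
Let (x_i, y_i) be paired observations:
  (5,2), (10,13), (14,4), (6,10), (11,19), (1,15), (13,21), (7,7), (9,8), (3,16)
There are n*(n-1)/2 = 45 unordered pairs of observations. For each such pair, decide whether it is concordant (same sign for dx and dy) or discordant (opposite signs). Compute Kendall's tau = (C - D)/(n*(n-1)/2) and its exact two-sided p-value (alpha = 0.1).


Step 1: Enumerate the 45 unordered pairs (i,j) with i<j and classify each by sign(x_j-x_i) * sign(y_j-y_i).
  (1,2):dx=+5,dy=+11->C; (1,3):dx=+9,dy=+2->C; (1,4):dx=+1,dy=+8->C; (1,5):dx=+6,dy=+17->C
  (1,6):dx=-4,dy=+13->D; (1,7):dx=+8,dy=+19->C; (1,8):dx=+2,dy=+5->C; (1,9):dx=+4,dy=+6->C
  (1,10):dx=-2,dy=+14->D; (2,3):dx=+4,dy=-9->D; (2,4):dx=-4,dy=-3->C; (2,5):dx=+1,dy=+6->C
  (2,6):dx=-9,dy=+2->D; (2,7):dx=+3,dy=+8->C; (2,8):dx=-3,dy=-6->C; (2,9):dx=-1,dy=-5->C
  (2,10):dx=-7,dy=+3->D; (3,4):dx=-8,dy=+6->D; (3,5):dx=-3,dy=+15->D; (3,6):dx=-13,dy=+11->D
  (3,7):dx=-1,dy=+17->D; (3,8):dx=-7,dy=+3->D; (3,9):dx=-5,dy=+4->D; (3,10):dx=-11,dy=+12->D
  (4,5):dx=+5,dy=+9->C; (4,6):dx=-5,dy=+5->D; (4,7):dx=+7,dy=+11->C; (4,8):dx=+1,dy=-3->D
  (4,9):dx=+3,dy=-2->D; (4,10):dx=-3,dy=+6->D; (5,6):dx=-10,dy=-4->C; (5,7):dx=+2,dy=+2->C
  (5,8):dx=-4,dy=-12->C; (5,9):dx=-2,dy=-11->C; (5,10):dx=-8,dy=-3->C; (6,7):dx=+12,dy=+6->C
  (6,8):dx=+6,dy=-8->D; (6,9):dx=+8,dy=-7->D; (6,10):dx=+2,dy=+1->C; (7,8):dx=-6,dy=-14->C
  (7,9):dx=-4,dy=-13->C; (7,10):dx=-10,dy=-5->C; (8,9):dx=+2,dy=+1->C; (8,10):dx=-4,dy=+9->D
  (9,10):dx=-6,dy=+8->D
Step 2: C = 25, D = 20, total pairs = 45.
Step 3: tau = (C - D)/(n(n-1)/2) = (25 - 20)/45 = 0.111111.
Step 4: Exact two-sided p-value (enumerate n! = 3628800 permutations of y under H0): p = 0.727490.
Step 5: alpha = 0.1. fail to reject H0.

tau_b = 0.1111 (C=25, D=20), p = 0.727490, fail to reject H0.


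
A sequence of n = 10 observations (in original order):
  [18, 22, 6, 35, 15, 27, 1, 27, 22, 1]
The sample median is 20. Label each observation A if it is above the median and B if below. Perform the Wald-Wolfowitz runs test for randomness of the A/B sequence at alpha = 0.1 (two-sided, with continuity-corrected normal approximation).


Step 1: Compute median = 20; label A = above, B = below.
Labels in order: BABABABAAB  (n_A = 5, n_B = 5)
Step 2: Count runs R = 9.
Step 3: Under H0 (random ordering), E[R] = 2*n_A*n_B/(n_A+n_B) + 1 = 2*5*5/10 + 1 = 6.0000.
        Var[R] = 2*n_A*n_B*(2*n_A*n_B - n_A - n_B) / ((n_A+n_B)^2 * (n_A+n_B-1)) = 2000/900 = 2.2222.
        SD[R] = 1.4907.
Step 4: Continuity-corrected z = (R - 0.5 - E[R]) / SD[R] = (9 - 0.5 - 6.0000) / 1.4907 = 1.6771.
Step 5: Two-sided p-value via normal approximation = 2*(1 - Phi(|z|)) = 0.093533.
Step 6: alpha = 0.1. reject H0.

R = 9, z = 1.6771, p = 0.093533, reject H0.


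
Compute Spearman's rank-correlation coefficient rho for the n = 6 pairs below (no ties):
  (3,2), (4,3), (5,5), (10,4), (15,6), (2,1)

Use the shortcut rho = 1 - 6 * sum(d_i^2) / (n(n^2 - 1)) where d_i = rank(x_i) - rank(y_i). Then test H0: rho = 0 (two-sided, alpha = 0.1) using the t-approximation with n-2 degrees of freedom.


Step 1: Rank x and y separately (midranks; no ties here).
rank(x): 3->2, 4->3, 5->4, 10->5, 15->6, 2->1
rank(y): 2->2, 3->3, 5->5, 4->4, 6->6, 1->1
Step 2: d_i = R_x(i) - R_y(i); compute d_i^2.
  (2-2)^2=0, (3-3)^2=0, (4-5)^2=1, (5-4)^2=1, (6-6)^2=0, (1-1)^2=0
sum(d^2) = 2.
Step 3: rho = 1 - 6*2 / (6*(6^2 - 1)) = 1 - 12/210 = 0.942857.
Step 4: Under H0, t = rho * sqrt((n-2)/(1-rho^2)) = 5.6595 ~ t(4).
Step 5: Two-sided p-value from the t-distribution with 4 df = 0.004805.
Step 6: alpha = 0.1. reject H0.

rho = 0.9429, p = 0.004805, reject H0 at alpha = 0.1.


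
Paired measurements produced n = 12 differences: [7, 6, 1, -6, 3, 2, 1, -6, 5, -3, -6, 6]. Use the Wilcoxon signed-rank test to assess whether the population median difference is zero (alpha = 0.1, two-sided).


Step 1: Drop any zero differences (none here) and take |d_i|.
|d| = [7, 6, 1, 6, 3, 2, 1, 6, 5, 3, 6, 6]
Step 2: Midrank |d_i| (ties get averaged ranks).
ranks: |7|->12, |6|->9, |1|->1.5, |6|->9, |3|->4.5, |2|->3, |1|->1.5, |6|->9, |5|->6, |3|->4.5, |6|->9, |6|->9
Step 3: Attach original signs; sum ranks with positive sign and with negative sign.
W+ = 12 + 9 + 1.5 + 4.5 + 3 + 1.5 + 6 + 9 = 46.5
W- = 9 + 9 + 4.5 + 9 = 31.5
(Check: W+ + W- = 78 should equal n(n+1)/2 = 78.)
Step 4: Test statistic W = min(W+, W-) = 31.5.
Step 5: Ties in |d|, so use the tie-corrected normal approximation.
        E[W] = n(n+1)/4 = 12*13/4 = 39.
        Tie groups: |d|=1 (t=2), |d|=3 (t=2), |d|=6 (t=5); sum(t^3 - t) = 132.
        Var[W] = n(n+1)(2n+1)/24 - sum(t^3-t)/48 = 3900/24 - 132/48 = 159.75.
        z = (W - E[W]) / sqrt(Var[W]) = (31.5 - 39) / 12.6392 = -0.5934.
        Two-sided p = 2*Phi(z) = 0.552920.
Step 6: alpha = 0.1. fail to reject H0.

W+ = 46.5, W- = 31.5, W = min = 31.5, p = 0.552920, fail to reject H0.


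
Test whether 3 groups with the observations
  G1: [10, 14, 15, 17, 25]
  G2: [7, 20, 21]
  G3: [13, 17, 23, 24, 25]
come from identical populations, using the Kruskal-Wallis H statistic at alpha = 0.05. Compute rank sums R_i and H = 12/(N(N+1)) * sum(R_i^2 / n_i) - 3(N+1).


Step 1: Combine all N = 13 observations and assign midranks.
sorted (value, group, rank): (7,G2,1), (10,G1,2), (13,G3,3), (14,G1,4), (15,G1,5), (17,G1,6.5), (17,G3,6.5), (20,G2,8), (21,G2,9), (23,G3,10), (24,G3,11), (25,G1,12.5), (25,G3,12.5)
Step 2: Sum ranks within each group.
R_1 = 30 (n_1 = 5)
R_2 = 18 (n_2 = 3)
R_3 = 43 (n_3 = 5)
Step 3: H = 12/(N(N+1)) * sum(R_i^2/n_i) - 3(N+1)
     = 12/(13*14) * (30^2/5 + 18^2/3 + 43^2/5) - 3*14
     = 0.065934 * 657.8 - 42
     = 1.371429.
Step 4: Ties present; correction factor C = 1 - 12/(13^3 - 13) = 0.994505. Corrected H = 1.371429 / 0.994505 = 1.379006.
Step 5: Under H0, H ~ chi^2(2); p-value = 0.501826.
Step 6: alpha = 0.05. fail to reject H0.

H = 1.3790, df = 2, p = 0.501826, fail to reject H0.


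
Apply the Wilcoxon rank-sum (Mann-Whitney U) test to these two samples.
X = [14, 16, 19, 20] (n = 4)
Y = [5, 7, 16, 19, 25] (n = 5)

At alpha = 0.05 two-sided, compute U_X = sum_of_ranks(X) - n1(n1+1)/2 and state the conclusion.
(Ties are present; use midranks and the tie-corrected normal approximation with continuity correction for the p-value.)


Step 1: Combine and sort all 9 observations; assign midranks.
sorted (value, group): (5,Y), (7,Y), (14,X), (16,X), (16,Y), (19,X), (19,Y), (20,X), (25,Y)
ranks: 5->1, 7->2, 14->3, 16->4.5, 16->4.5, 19->6.5, 19->6.5, 20->8, 25->9
Step 2: Rank sum for X: R1 = 3 + 4.5 + 6.5 + 8 = 22.
Step 3: U_X = R1 - n1(n1+1)/2 = 22 - 4*5/2 = 22 - 10 = 12.
       U_Y = n1*n2 - U_X = 20 - 12 = 8.
Step 4: Ties are present, so use the tie-corrected normal approximation (with continuity correction) for the p-value.
Step 5: p-value = 0.710992; compare to alpha = 0.05. fail to reject H0.

U_X = 12, p = 0.710992, fail to reject H0 at alpha = 0.05.


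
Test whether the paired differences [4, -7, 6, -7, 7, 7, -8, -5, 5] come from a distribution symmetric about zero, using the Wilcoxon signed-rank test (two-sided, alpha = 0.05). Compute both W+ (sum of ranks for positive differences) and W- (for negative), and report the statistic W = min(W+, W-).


Step 1: Drop any zero differences (none here) and take |d_i|.
|d| = [4, 7, 6, 7, 7, 7, 8, 5, 5]
Step 2: Midrank |d_i| (ties get averaged ranks).
ranks: |4|->1, |7|->6.5, |6|->4, |7|->6.5, |7|->6.5, |7|->6.5, |8|->9, |5|->2.5, |5|->2.5
Step 3: Attach original signs; sum ranks with positive sign and with negative sign.
W+ = 1 + 4 + 6.5 + 6.5 + 2.5 = 20.5
W- = 6.5 + 6.5 + 9 + 2.5 = 24.5
(Check: W+ + W- = 45 should equal n(n+1)/2 = 45.)
Step 4: Test statistic W = min(W+, W-) = 20.5.
Step 5: Ties in |d|, so use the tie-corrected normal approximation.
        E[W] = n(n+1)/4 = 9*10/4 = 22.5.
        Tie groups: |d|=5 (t=2), |d|=7 (t=4); sum(t^3 - t) = 66.
        Var[W] = n(n+1)(2n+1)/24 - sum(t^3-t)/48 = 1710/24 - 66/48 = 69.875.
        z = (W - E[W]) / sqrt(Var[W]) = (20.5 - 22.5) / 8.3591 = -0.2393.
        Two-sided p = 2*Phi(z) = 0.810904.
Step 6: alpha = 0.05. fail to reject H0.

W+ = 20.5, W- = 24.5, W = min = 20.5, p = 0.810904, fail to reject H0.


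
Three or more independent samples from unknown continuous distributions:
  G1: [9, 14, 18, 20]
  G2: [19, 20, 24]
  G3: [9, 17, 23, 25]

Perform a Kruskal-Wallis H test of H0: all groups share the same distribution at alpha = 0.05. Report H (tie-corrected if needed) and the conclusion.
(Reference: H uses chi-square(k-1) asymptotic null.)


Step 1: Combine all N = 11 observations and assign midranks.
sorted (value, group, rank): (9,G1,1.5), (9,G3,1.5), (14,G1,3), (17,G3,4), (18,G1,5), (19,G2,6), (20,G1,7.5), (20,G2,7.5), (23,G3,9), (24,G2,10), (25,G3,11)
Step 2: Sum ranks within each group.
R_1 = 17 (n_1 = 4)
R_2 = 23.5 (n_2 = 3)
R_3 = 25.5 (n_3 = 4)
Step 3: H = 12/(N(N+1)) * sum(R_i^2/n_i) - 3(N+1)
     = 12/(11*12) * (17^2/4 + 23.5^2/3 + 25.5^2/4) - 3*12
     = 0.090909 * 418.896 - 36
     = 2.081439.
Step 4: Ties present; correction factor C = 1 - 12/(11^3 - 11) = 0.990909. Corrected H = 2.081439 / 0.990909 = 2.100535.
Step 5: Under H0, H ~ chi^2(2); p-value = 0.349844.
Step 6: alpha = 0.05. fail to reject H0.

H = 2.1005, df = 2, p = 0.349844, fail to reject H0.
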